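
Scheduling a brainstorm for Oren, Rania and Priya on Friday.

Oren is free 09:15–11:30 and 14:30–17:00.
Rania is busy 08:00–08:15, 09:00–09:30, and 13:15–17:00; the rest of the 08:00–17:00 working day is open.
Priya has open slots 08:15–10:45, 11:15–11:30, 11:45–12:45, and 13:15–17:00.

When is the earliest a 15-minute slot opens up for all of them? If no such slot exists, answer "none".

Rania free within 08:00–17:00: 08:15–09:00, 09:30–13:15.
Oren ∩ Rania: 09:30–11:30.
Oren ∩ Rania ∩ Priya: 09:30–10:45, 11:15–11:30.
Windows ≥ 15 min: 09:30–10:45, 11:15–11:30.
Earliest such window starts at 09:30.

09:30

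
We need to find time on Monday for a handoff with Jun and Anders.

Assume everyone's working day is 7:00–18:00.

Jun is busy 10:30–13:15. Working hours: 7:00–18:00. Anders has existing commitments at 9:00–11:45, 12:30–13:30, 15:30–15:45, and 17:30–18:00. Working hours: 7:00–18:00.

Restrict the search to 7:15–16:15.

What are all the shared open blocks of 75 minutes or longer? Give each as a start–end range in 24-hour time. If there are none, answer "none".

07:15–09:00, 13:30–15:30

Jun free within 07:00–18:00: 07:00–10:30, 13:15–18:00.
Anders free within 07:00–18:00: 07:00–09:00, 11:45–12:30, 13:30–15:30, 15:45–17:30.
Jun ∩ Anders: 07:00–09:00, 13:30–15:30, 15:45–17:30.
Restricted to 07:15–16:15: 07:15–09:00, 13:30–15:30, 15:45–16:15.
Windows ≥ 75 min: 07:15–09:00, 13:30–15:30.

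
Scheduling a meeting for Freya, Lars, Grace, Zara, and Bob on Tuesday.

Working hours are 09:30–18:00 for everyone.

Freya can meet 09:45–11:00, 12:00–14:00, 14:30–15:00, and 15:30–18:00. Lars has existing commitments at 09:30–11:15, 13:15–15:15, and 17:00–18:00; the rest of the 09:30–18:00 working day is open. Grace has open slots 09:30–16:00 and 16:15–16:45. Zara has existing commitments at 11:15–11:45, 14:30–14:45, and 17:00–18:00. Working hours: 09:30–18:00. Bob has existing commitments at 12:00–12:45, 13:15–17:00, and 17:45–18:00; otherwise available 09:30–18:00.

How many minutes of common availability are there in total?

Lars free within 09:30–18:00: 11:15–13:15, 15:15–17:00.
Zara free within 09:30–18:00: 09:30–11:15, 11:45–14:30, 14:45–17:00.
Bob free within 09:30–18:00: 09:30–12:00, 12:45–13:15, 17:00–17:45.
Freya ∩ Lars: 12:00–13:15, 15:30–17:00.
Freya ∩ Lars ∩ Grace: 12:00–13:15, 15:30–16:00, 16:15–16:45.
Freya ∩ Lars ∩ Grace ∩ Zara: 12:00–13:15, 15:30–16:00, 16:15–16:45.
Freya ∩ Lars ∩ Grace ∩ Zara ∩ Bob: 12:45–13:15.
Total common minutes: 30.

30 minutes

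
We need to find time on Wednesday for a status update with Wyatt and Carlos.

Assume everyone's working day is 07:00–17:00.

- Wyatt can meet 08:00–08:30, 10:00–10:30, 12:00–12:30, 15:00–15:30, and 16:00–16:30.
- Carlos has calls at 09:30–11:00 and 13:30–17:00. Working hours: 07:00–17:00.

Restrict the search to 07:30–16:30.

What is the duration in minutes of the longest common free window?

30 minutes

Carlos free within 07:00–17:00: 07:00–09:30, 11:00–13:30.
Wyatt ∩ Carlos: 08:00–08:30, 12:00–12:30.
Restricted to 07:30–16:30: 08:00–08:30, 12:00–12:30.
Common window lengths: 30, 30 min; longest is 30.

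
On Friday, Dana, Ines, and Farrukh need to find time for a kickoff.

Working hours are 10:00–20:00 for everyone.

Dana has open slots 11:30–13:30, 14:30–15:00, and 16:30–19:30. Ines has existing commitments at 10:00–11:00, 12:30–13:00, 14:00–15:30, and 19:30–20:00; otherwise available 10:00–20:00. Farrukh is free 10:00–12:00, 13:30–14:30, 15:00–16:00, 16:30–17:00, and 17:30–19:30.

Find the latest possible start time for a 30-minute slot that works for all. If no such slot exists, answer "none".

19:00

Ines free within 10:00–20:00: 11:00–12:30, 13:00–14:00, 15:30–19:30.
Dana ∩ Ines: 11:30–12:30, 13:00–13:30, 16:30–19:30.
Dana ∩ Ines ∩ Farrukh: 11:30–12:00, 16:30–17:00, 17:30–19:30.
Windows ≥ 30 min: 11:30–12:00, 16:30–17:00, 17:30–19:30.
Latest start in the last window 17:30–19:30 is 19:30 − 30 min = 19:00.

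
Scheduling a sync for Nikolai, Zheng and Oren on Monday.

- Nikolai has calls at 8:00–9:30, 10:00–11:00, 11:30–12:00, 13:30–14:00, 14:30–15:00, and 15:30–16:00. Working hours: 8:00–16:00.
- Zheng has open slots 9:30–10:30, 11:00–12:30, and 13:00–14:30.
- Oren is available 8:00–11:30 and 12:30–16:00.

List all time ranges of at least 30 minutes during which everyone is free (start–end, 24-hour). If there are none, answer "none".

09:30–10:00, 11:00–11:30, 13:00–13:30, 14:00–14:30

Nikolai free within 08:00–16:00: 09:30–10:00, 11:00–11:30, 12:00–13:30, 14:00–14:30, 15:00–15:30.
Nikolai ∩ Zheng: 09:30–10:00, 11:00–11:30, 12:00–12:30, 13:00–13:30, 14:00–14:30.
Nikolai ∩ Zheng ∩ Oren: 09:30–10:00, 11:00–11:30, 13:00–13:30, 14:00–14:30.
Windows ≥ 30 min: 09:30–10:00, 11:00–11:30, 13:00–13:30, 14:00–14:30.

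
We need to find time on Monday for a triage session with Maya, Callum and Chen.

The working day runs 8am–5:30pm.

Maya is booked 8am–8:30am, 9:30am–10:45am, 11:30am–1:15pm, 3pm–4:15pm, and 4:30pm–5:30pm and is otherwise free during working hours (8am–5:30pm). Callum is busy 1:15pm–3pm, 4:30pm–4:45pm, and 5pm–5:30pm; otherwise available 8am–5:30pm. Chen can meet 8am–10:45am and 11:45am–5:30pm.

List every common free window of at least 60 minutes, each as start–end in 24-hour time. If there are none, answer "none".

Maya free within 08:00–17:30: 08:30–09:30, 10:45–11:30, 13:15–15:00, 16:15–16:30.
Callum free within 08:00–17:30: 08:00–13:15, 15:00–16:30, 16:45–17:00.
Maya ∩ Callum: 08:30–09:30, 10:45–11:30, 16:15–16:30.
Maya ∩ Callum ∩ Chen: 08:30–09:30, 16:15–16:30.
Windows ≥ 60 min: 08:30–09:30.

08:30–09:30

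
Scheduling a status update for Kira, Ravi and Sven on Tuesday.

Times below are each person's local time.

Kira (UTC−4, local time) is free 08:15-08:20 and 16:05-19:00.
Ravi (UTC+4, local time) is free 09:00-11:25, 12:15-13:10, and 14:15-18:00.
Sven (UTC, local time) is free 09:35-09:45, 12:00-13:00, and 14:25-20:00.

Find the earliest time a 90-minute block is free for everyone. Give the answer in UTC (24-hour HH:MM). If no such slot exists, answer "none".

none

Kira → UTC: 12:15–12:20, 20:05–23:00.
Ravi → UTC: 05:00–07:25, 08:15–09:10, 10:15–14:00.
Sven → UTC: 09:35–09:45, 12:00–13:00, 14:25–20:00.
Kira ∩ Ravi: 12:15–12:20.
Kira ∩ Ravi ∩ Sven: 12:15–12:20.
Windows ≥ 90 min: (none).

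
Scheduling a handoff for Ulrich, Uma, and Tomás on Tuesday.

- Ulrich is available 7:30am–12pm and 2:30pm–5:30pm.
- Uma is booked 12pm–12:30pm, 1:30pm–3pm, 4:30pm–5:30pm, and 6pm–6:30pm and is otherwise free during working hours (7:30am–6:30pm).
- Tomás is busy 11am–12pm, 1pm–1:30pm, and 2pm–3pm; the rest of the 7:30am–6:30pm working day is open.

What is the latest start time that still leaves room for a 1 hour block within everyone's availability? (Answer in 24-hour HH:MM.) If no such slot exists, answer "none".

15:30

Uma free within 07:30–18:30: 07:30–12:00, 12:30–13:30, 15:00–16:30, 17:30–18:00.
Tomás free within 07:30–18:30: 07:30–11:00, 12:00–13:00, 13:30–14:00, 15:00–18:30.
Ulrich ∩ Uma: 07:30–12:00, 15:00–16:30.
Ulrich ∩ Uma ∩ Tomás: 07:30–11:00, 15:00–16:30.
Windows ≥ 60 min: 07:30–11:00, 15:00–16:30.
Latest start in the last window 15:00–16:30 is 16:30 − 60 min = 15:30.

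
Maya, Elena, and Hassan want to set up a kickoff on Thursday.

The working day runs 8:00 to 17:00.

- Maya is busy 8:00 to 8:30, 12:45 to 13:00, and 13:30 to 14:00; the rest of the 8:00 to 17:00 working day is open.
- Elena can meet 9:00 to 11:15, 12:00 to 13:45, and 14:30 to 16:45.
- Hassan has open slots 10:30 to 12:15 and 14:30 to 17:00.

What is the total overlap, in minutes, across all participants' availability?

195 minutes

Maya free within 08:00–17:00: 08:30–12:45, 13:00–13:30, 14:00–17:00.
Maya ∩ Elena: 09:00–11:15, 12:00–12:45, 13:00–13:30, 14:30–16:45.
Maya ∩ Elena ∩ Hassan: 10:30–11:15, 12:00–12:15, 14:30–16:45.
Total common minutes: 45 + 15 + 135 = 195.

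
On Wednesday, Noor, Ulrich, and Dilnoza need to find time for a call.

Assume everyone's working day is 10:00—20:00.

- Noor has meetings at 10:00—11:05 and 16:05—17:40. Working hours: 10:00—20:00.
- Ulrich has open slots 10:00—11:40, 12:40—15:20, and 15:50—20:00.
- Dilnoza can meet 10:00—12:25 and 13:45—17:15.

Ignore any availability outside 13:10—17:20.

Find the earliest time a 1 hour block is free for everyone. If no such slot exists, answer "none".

Noor free within 10:00–20:00: 11:05–16:05, 17:40–20:00.
Noor ∩ Ulrich: 11:05–11:40, 12:40–15:20, 15:50–16:05, 17:40–20:00.
Noor ∩ Ulrich ∩ Dilnoza: 11:05–11:40, 13:45–15:20, 15:50–16:05.
Restricted to 13:10–17:20: 13:45–15:20, 15:50–16:05.
Windows ≥ 60 min: 13:45–15:20.
Earliest such window starts at 13:45.

13:45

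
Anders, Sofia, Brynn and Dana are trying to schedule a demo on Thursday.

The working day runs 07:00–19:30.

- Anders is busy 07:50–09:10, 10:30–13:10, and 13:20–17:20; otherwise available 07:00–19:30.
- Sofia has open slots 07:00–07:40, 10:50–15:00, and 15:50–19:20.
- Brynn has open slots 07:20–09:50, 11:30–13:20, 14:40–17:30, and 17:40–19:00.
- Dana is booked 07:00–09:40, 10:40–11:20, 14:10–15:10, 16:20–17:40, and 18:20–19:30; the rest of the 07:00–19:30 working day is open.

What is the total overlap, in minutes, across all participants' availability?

Anders free within 07:00–19:30: 07:00–07:50, 09:10–10:30, 13:10–13:20, 17:20–19:30.
Dana free within 07:00–19:30: 09:40–10:40, 11:20–14:10, 15:10–16:20, 17:40–18:20.
Anders ∩ Sofia: 07:00–07:40, 13:10–13:20, 17:20–19:20.
Anders ∩ Sofia ∩ Brynn: 07:20–07:40, 13:10–13:20, 17:20–17:30, 17:40–19:00.
Anders ∩ Sofia ∩ Brynn ∩ Dana: 13:10–13:20, 17:40–18:20.
Total common minutes: 10 + 40 = 50.

50 minutes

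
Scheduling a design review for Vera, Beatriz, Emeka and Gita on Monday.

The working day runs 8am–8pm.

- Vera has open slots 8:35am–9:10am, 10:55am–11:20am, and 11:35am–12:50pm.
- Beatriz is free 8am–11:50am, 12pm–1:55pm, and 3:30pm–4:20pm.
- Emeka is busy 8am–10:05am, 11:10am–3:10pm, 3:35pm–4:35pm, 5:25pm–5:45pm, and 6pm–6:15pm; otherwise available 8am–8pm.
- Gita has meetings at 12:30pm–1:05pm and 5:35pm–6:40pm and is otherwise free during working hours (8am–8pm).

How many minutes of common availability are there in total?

15 minutes

Emeka free within 08:00–20:00: 10:05–11:10, 15:10–15:35, 16:35–17:25, 17:45–18:00, 18:15–20:00.
Gita free within 08:00–20:00: 08:00–12:30, 13:05–17:35, 18:40–20:00.
Vera ∩ Beatriz: 08:35–09:10, 10:55–11:20, 11:35–11:50, 12:00–12:50.
Vera ∩ Beatriz ∩ Emeka: 10:55–11:10.
Vera ∩ Beatriz ∩ Emeka ∩ Gita: 10:55–11:10.
Total common minutes: 15.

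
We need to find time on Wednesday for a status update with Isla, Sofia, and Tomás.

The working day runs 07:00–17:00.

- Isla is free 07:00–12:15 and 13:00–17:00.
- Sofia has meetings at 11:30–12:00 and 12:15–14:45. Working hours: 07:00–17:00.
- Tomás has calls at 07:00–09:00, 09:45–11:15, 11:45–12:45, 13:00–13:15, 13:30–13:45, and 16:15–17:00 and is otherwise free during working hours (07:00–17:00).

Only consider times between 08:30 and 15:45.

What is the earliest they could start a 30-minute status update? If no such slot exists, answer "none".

Sofia free within 07:00–17:00: 07:00–11:30, 12:00–12:15, 14:45–17:00.
Tomás free within 07:00–17:00: 09:00–09:45, 11:15–11:45, 12:45–13:00, 13:15–13:30, 13:45–16:15.
Isla ∩ Sofia: 07:00–11:30, 12:00–12:15, 14:45–17:00.
Isla ∩ Sofia ∩ Tomás: 09:00–09:45, 11:15–11:30, 14:45–16:15.
Restricted to 08:30–15:45: 09:00–09:45, 11:15–11:30, 14:45–15:45.
Windows ≥ 30 min: 09:00–09:45, 14:45–15:45.
Earliest such window starts at 09:00.

09:00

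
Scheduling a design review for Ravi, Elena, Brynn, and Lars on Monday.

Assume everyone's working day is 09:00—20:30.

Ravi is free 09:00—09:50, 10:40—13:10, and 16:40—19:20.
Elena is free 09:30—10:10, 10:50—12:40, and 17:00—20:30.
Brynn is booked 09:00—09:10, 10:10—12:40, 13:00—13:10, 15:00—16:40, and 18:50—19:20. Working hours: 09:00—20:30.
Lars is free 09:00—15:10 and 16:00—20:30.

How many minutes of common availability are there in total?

130 minutes

Brynn free within 09:00–20:30: 09:10–10:10, 12:40–13:00, 13:10–15:00, 16:40–18:50, 19:20–20:30.
Ravi ∩ Elena: 09:30–09:50, 10:50–12:40, 17:00–19:20.
Ravi ∩ Elena ∩ Brynn: 09:30–09:50, 17:00–18:50.
Ravi ∩ Elena ∩ Brynn ∩ Lars: 09:30–09:50, 17:00–18:50.
Total common minutes: 20 + 110 = 130.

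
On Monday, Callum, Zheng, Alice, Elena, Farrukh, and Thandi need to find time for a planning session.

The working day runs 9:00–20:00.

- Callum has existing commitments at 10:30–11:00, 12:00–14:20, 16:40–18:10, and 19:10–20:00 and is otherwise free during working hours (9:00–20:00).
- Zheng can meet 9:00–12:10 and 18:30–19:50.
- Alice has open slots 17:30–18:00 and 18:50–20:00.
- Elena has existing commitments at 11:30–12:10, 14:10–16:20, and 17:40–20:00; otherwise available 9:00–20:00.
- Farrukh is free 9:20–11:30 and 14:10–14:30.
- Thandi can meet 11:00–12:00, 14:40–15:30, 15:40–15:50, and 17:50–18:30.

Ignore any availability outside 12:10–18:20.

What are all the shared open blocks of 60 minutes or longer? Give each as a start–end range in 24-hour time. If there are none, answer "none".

none

Callum free within 09:00–20:00: 09:00–10:30, 11:00–12:00, 14:20–16:40, 18:10–19:10.
Elena free within 09:00–20:00: 09:00–11:30, 12:10–14:10, 16:20–17:40.
Callum ∩ Zheng: 09:00–10:30, 11:00–12:00, 18:30–19:10.
Callum ∩ Zheng ∩ Alice: 18:50–19:10.
Callum ∩ Zheng ∩ Alice ∩ Elena: (none).
Callum ∩ Zheng ∩ Alice ∩ Elena ∩ Farrukh: (none).
Callum ∩ Zheng ∩ Alice ∩ Elena ∩ Farrukh ∩ Thandi: (none).
Restricted to 12:10–18:20: (none).
Windows ≥ 60 min: (none).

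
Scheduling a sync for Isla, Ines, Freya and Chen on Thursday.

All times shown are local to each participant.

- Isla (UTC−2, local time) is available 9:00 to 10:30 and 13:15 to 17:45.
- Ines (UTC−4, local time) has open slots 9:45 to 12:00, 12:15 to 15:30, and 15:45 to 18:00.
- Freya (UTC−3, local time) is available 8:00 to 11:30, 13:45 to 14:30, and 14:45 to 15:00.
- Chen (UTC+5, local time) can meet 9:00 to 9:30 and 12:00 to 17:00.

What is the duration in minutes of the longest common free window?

0 minutes

Isla → UTC: 11:00–12:30, 15:15–19:45.
Ines → UTC: 13:45–16:00, 16:15–19:30, 19:45–22:00.
Freya → UTC: 11:00–14:30, 16:45–17:30, 17:45–18:00.
Chen → UTC: 04:00–04:30, 07:00–12:00.
Isla ∩ Ines: 15:15–16:00, 16:15–19:30.
Isla ∩ Ines ∩ Freya: 16:45–17:30, 17:45–18:00.
Isla ∩ Ines ∩ Freya ∩ Chen: (none).
No common window.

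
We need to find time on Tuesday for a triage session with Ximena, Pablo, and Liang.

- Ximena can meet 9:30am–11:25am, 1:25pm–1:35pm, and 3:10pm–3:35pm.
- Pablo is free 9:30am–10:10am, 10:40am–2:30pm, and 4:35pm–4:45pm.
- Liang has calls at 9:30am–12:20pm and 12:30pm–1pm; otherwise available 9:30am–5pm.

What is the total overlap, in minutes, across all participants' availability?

Liang free within 09:30–17:00: 12:20–12:30, 13:00–17:00.
Ximena ∩ Pablo: 09:30–10:10, 10:40–11:25, 13:25–13:35.
Ximena ∩ Pablo ∩ Liang: 13:25–13:35.
Total common minutes: 10.

10 minutes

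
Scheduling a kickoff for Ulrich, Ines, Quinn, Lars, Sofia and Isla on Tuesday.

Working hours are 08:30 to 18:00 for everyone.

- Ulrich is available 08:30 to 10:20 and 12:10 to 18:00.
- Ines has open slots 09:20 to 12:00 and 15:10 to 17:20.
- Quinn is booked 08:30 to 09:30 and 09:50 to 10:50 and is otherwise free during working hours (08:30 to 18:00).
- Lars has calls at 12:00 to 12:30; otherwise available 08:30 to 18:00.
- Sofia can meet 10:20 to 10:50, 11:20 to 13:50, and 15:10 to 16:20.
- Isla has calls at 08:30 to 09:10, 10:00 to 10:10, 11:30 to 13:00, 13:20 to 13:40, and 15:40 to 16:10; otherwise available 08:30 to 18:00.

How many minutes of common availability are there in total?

Quinn free within 08:30–18:00: 09:30–09:50, 10:50–18:00.
Lars free within 08:30–18:00: 08:30–12:00, 12:30–18:00.
Isla free within 08:30–18:00: 09:10–10:00, 10:10–11:30, 13:00–13:20, 13:40–15:40, 16:10–18:00.
Ulrich ∩ Ines: 09:20–10:20, 15:10–17:20.
Ulrich ∩ Ines ∩ Quinn: 09:30–09:50, 15:10–17:20.
Ulrich ∩ Ines ∩ Quinn ∩ Lars: 09:30–09:50, 15:10–17:20.
Ulrich ∩ Ines ∩ Quinn ∩ Lars ∩ Sofia: 15:10–16:20.
Ulrich ∩ Ines ∩ Quinn ∩ Lars ∩ Sofia ∩ Isla: 15:10–15:40, 16:10–16:20.
Total common minutes: 30 + 10 = 40.

40 minutes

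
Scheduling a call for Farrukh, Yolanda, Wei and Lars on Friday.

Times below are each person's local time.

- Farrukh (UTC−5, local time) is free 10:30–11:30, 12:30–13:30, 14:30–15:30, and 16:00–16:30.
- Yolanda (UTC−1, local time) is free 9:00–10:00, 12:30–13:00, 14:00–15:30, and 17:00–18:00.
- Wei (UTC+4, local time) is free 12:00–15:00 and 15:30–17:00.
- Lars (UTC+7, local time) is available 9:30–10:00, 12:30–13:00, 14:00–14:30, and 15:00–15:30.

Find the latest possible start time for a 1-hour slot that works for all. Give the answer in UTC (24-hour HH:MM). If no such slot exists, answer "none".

Farrukh → UTC: 15:30–16:30, 17:30–18:30, 19:30–20:30, 21:00–21:30.
Yolanda → UTC: 10:00–11:00, 13:30–14:00, 15:00–16:30, 18:00–19:00.
Wei → UTC: 08:00–11:00, 11:30–13:00.
Lars → UTC: 02:30–03:00, 05:30–06:00, 07:00–07:30, 08:00–08:30.
Farrukh ∩ Yolanda: 15:30–16:30, 18:00–18:30.
Farrukh ∩ Yolanda ∩ Wei: (none).
Farrukh ∩ Yolanda ∩ Wei ∩ Lars: (none).
Windows ≥ 60 min: (none).

none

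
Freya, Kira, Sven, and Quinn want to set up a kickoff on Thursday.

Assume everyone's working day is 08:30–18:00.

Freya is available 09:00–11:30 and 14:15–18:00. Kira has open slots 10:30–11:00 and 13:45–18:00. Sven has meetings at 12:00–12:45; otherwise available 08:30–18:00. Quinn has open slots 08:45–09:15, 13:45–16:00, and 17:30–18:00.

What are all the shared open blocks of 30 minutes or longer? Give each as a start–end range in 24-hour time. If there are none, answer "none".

14:15–16:00, 17:30–18:00

Sven free within 08:30–18:00: 08:30–12:00, 12:45–18:00.
Freya ∩ Kira: 10:30–11:00, 14:15–18:00.
Freya ∩ Kira ∩ Sven: 10:30–11:00, 14:15–18:00.
Freya ∩ Kira ∩ Sven ∩ Quinn: 14:15–16:00, 17:30–18:00.
Windows ≥ 30 min: 14:15–16:00, 17:30–18:00.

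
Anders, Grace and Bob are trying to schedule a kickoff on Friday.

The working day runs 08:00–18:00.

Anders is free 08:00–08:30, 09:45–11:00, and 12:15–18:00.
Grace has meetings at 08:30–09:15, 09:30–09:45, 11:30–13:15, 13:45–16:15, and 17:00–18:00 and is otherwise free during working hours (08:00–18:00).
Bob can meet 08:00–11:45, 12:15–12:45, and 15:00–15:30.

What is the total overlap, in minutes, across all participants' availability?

105 minutes

Grace free within 08:00–18:00: 08:00–08:30, 09:15–09:30, 09:45–11:30, 13:15–13:45, 16:15–17:00.
Anders ∩ Grace: 08:00–08:30, 09:45–11:00, 13:15–13:45, 16:15–17:00.
Anders ∩ Grace ∩ Bob: 08:00–08:30, 09:45–11:00.
Total common minutes: 30 + 75 = 105.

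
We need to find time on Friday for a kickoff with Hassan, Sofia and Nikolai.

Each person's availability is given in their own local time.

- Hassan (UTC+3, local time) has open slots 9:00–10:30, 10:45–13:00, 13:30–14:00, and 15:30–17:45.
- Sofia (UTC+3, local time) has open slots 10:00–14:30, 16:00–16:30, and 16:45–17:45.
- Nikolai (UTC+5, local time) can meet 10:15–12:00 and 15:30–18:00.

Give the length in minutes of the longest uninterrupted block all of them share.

30 minutes

Hassan → UTC: 06:00–07:30, 07:45–10:00, 10:30–11:00, 12:30–14:45.
Sofia → UTC: 07:00–11:30, 13:00–13:30, 13:45–14:45.
Nikolai → UTC: 05:15–07:00, 10:30–13:00.
Hassan ∩ Sofia: 07:00–07:30, 07:45–10:00, 10:30–11:00, 13:00–13:30, 13:45–14:45.
Hassan ∩ Sofia ∩ Nikolai: 10:30–11:00.
Single common window of 30 minutes.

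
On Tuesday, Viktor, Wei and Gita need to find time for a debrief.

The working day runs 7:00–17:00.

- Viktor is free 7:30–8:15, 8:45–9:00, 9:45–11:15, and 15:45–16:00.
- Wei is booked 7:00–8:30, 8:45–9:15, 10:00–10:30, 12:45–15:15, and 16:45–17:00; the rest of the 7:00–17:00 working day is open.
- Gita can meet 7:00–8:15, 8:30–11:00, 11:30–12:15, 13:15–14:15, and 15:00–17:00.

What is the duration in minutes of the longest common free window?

30 minutes

Wei free within 07:00–17:00: 08:30–08:45, 09:15–10:00, 10:30–12:45, 15:15–16:45.
Viktor ∩ Wei: 09:45–10:00, 10:30–11:15, 15:45–16:00.
Viktor ∩ Wei ∩ Gita: 09:45–10:00, 10:30–11:00, 15:45–16:00.
Common window lengths: 15, 30, 15 min; longest is 30.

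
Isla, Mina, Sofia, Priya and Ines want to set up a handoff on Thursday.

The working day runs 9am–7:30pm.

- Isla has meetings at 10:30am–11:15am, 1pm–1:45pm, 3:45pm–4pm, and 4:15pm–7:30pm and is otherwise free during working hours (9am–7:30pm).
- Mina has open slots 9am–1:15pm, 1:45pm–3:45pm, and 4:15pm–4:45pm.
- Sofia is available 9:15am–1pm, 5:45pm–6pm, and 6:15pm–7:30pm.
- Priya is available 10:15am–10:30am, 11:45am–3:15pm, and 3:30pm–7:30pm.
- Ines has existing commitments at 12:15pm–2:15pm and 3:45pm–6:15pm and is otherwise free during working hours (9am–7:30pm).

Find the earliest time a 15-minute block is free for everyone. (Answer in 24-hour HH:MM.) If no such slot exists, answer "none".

Isla free within 09:00–19:30: 09:00–10:30, 11:15–13:00, 13:45–15:45, 16:00–16:15.
Ines free within 09:00–19:30: 09:00–12:15, 14:15–15:45, 18:15–19:30.
Isla ∩ Mina: 09:00–10:30, 11:15–13:00, 13:45–15:45.
Isla ∩ Mina ∩ Sofia: 09:15–10:30, 11:15–13:00.
Isla ∩ Mina ∩ Sofia ∩ Priya: 10:15–10:30, 11:45–13:00.
Isla ∩ Mina ∩ Sofia ∩ Priya ∩ Ines: 10:15–10:30, 11:45–12:15.
Windows ≥ 15 min: 10:15–10:30, 11:45–12:15.
Earliest such window starts at 10:15.

10:15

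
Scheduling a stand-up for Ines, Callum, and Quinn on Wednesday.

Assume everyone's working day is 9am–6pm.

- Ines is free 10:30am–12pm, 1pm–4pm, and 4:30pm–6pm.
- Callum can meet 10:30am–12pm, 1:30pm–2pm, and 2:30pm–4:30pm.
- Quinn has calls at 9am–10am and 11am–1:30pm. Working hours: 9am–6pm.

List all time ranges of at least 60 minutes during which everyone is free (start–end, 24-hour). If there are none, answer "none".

14:30–16:00

Quinn free within 09:00–18:00: 10:00–11:00, 13:30–18:00.
Ines ∩ Callum: 10:30–12:00, 13:30–14:00, 14:30–16:00.
Ines ∩ Callum ∩ Quinn: 10:30–11:00, 13:30–14:00, 14:30–16:00.
Windows ≥ 60 min: 14:30–16:00.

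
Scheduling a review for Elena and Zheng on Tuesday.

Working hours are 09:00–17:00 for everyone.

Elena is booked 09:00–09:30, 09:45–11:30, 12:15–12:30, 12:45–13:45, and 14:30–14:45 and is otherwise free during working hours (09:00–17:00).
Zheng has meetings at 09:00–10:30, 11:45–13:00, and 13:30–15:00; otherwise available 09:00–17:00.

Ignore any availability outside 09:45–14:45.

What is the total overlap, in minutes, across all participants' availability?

Elena free within 09:00–17:00: 09:30–09:45, 11:30–12:15, 12:30–12:45, 13:45–14:30, 14:45–17:00.
Zheng free within 09:00–17:00: 10:30–11:45, 13:00–13:30, 15:00–17:00.
Elena ∩ Zheng: 11:30–11:45, 15:00–17:00.
Restricted to 09:45–14:45: 11:30–11:45.
Total common minutes: 15.

15 minutes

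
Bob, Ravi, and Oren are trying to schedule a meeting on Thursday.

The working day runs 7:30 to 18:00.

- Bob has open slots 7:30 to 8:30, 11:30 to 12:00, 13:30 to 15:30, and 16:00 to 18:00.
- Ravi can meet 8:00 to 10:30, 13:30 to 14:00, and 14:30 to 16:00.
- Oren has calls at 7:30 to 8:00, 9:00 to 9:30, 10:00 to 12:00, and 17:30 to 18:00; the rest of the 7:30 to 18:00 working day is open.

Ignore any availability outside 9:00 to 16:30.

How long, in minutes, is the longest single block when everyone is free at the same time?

Oren free within 07:30–18:00: 08:00–09:00, 09:30–10:00, 12:00–17:30.
Bob ∩ Ravi: 08:00–08:30, 13:30–14:00, 14:30–15:30.
Bob ∩ Ravi ∩ Oren: 08:00–08:30, 13:30–14:00, 14:30–15:30.
Restricted to 09:00–16:30: 13:30–14:00, 14:30–15:30.
Common window lengths: 30, 60 min; longest is 60.

60 minutes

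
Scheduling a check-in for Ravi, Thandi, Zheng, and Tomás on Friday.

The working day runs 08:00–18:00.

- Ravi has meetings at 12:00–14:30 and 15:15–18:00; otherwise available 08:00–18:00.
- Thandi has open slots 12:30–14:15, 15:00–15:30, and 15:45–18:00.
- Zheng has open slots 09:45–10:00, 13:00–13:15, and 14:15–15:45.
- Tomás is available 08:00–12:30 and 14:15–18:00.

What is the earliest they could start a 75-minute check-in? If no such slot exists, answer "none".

none

Ravi free within 08:00–18:00: 08:00–12:00, 14:30–15:15.
Ravi ∩ Thandi: 15:00–15:15.
Ravi ∩ Thandi ∩ Zheng: 15:00–15:15.
Ravi ∩ Thandi ∩ Zheng ∩ Tomás: 15:00–15:15.
Windows ≥ 75 min: (none).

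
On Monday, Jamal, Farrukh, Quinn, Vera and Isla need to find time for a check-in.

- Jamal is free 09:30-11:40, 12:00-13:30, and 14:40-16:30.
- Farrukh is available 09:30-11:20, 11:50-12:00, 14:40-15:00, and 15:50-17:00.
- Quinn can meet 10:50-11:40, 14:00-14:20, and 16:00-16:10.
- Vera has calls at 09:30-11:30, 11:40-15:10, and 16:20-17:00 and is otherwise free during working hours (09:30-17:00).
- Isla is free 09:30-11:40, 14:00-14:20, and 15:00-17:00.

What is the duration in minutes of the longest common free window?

10 minutes

Vera free within 09:30–17:00: 11:30–11:40, 15:10–16:20.
Jamal ∩ Farrukh: 09:30–11:20, 14:40–15:00, 15:50–16:30.
Jamal ∩ Farrukh ∩ Quinn: 10:50–11:20, 16:00–16:10.
Jamal ∩ Farrukh ∩ Quinn ∩ Vera: 16:00–16:10.
Jamal ∩ Farrukh ∩ Quinn ∩ Vera ∩ Isla: 16:00–16:10.
Single common window of 10 minutes.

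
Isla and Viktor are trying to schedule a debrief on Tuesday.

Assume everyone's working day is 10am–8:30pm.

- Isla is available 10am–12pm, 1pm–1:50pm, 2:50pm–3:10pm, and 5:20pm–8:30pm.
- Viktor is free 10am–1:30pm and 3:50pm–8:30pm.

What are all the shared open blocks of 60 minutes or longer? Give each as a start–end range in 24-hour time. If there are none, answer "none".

10:00–12:00, 17:20–20:30

Isla ∩ Viktor: 10:00–12:00, 13:00–13:30, 17:20–20:30.
Windows ≥ 60 min: 10:00–12:00, 17:20–20:30.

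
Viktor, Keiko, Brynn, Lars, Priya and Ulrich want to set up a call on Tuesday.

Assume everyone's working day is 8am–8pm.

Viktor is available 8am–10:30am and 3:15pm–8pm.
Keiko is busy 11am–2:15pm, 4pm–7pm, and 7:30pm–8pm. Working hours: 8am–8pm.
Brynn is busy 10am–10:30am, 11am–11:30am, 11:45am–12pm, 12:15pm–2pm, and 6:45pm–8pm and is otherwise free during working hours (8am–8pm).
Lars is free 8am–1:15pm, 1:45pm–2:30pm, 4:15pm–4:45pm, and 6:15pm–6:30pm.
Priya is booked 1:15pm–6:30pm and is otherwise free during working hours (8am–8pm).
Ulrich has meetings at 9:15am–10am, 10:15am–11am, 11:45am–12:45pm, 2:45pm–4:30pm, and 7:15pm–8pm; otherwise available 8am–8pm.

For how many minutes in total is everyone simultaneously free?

Keiko free within 08:00–20:00: 08:00–11:00, 14:15–16:00, 19:00–19:30.
Brynn free within 08:00–20:00: 08:00–10:00, 10:30–11:00, 11:30–11:45, 12:00–12:15, 14:00–18:45.
Priya free within 08:00–20:00: 08:00–13:15, 18:30–20:00.
Ulrich free within 08:00–20:00: 08:00–09:15, 10:00–10:15, 11:00–11:45, 12:45–14:45, 16:30–19:15.
Viktor ∩ Keiko: 08:00–10:30, 15:15–16:00, 19:00–19:30.
Viktor ∩ Keiko ∩ Brynn: 08:00–10:00, 15:15–16:00.
Viktor ∩ Keiko ∩ Brynn ∩ Lars: 08:00–10:00.
Viktor ∩ Keiko ∩ Brynn ∩ Lars ∩ Priya: 08:00–10:00.
Viktor ∩ Keiko ∩ Brynn ∩ Lars ∩ Priya ∩ Ulrich: 08:00–09:15.
Total common minutes: 75.

75 minutes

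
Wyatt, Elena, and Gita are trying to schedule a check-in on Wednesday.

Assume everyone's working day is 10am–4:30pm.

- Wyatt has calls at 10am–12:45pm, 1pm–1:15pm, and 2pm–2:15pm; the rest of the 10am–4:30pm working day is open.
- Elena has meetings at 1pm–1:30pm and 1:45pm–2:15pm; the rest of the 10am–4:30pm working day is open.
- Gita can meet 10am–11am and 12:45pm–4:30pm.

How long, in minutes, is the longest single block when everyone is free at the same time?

135 minutes

Wyatt free within 10:00–16:30: 12:45–13:00, 13:15–14:00, 14:15–16:30.
Elena free within 10:00–16:30: 10:00–13:00, 13:30–13:45, 14:15–16:30.
Wyatt ∩ Elena: 12:45–13:00, 13:30–13:45, 14:15–16:30.
Wyatt ∩ Elena ∩ Gita: 12:45–13:00, 13:30–13:45, 14:15–16:30.
Common window lengths: 15, 15, 135 min; longest is 135.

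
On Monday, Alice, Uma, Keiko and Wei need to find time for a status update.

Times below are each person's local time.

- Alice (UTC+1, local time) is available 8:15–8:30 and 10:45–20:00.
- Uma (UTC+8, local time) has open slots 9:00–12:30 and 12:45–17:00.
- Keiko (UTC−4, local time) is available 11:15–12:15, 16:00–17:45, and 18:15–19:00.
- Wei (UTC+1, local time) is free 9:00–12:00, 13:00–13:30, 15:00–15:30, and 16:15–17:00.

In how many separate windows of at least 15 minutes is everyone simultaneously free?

Alice → UTC: 07:15–07:30, 09:45–19:00.
Uma → UTC: 01:00–04:30, 04:45–09:00.
Keiko → UTC: 15:15–16:15, 20:00–21:45, 22:15–23:00.
Wei → UTC: 08:00–11:00, 12:00–12:30, 14:00–14:30, 15:15–16:00.
Alice ∩ Uma: 07:15–07:30.
Alice ∩ Uma ∩ Keiko: (none).
Alice ∩ Uma ∩ Keiko ∩ Wei: (none).
Windows ≥ 15 min: (none).
That's 0 windows.

0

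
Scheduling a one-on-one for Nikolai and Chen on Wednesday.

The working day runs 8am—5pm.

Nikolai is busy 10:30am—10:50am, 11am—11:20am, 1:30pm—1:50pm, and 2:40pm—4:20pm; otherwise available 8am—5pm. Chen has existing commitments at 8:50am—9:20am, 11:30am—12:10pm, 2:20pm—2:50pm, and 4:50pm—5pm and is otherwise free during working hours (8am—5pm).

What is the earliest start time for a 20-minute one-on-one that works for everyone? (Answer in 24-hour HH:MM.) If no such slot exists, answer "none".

Nikolai free within 08:00–17:00: 08:00–10:30, 10:50–11:00, 11:20–13:30, 13:50–14:40, 16:20–17:00.
Chen free within 08:00–17:00: 08:00–08:50, 09:20–11:30, 12:10–14:20, 14:50–16:50.
Nikolai ∩ Chen: 08:00–08:50, 09:20–10:30, 10:50–11:00, 11:20–11:30, 12:10–13:30, 13:50–14:20, 16:20–16:50.
Windows ≥ 20 min: 08:00–08:50, 09:20–10:30, 12:10–13:30, 13:50–14:20, 16:20–16:50.
Earliest such window starts at 08:00.

08:00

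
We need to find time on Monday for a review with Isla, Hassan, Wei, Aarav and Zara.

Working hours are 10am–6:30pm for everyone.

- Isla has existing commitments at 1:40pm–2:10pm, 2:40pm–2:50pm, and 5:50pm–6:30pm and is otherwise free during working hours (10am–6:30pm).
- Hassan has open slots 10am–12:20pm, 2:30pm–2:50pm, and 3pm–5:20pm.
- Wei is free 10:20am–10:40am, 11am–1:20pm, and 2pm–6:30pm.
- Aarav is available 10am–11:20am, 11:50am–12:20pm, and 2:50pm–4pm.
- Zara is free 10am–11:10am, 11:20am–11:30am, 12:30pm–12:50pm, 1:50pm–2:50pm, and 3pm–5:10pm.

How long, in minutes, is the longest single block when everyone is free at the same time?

Isla free within 10:00–18:30: 10:00–13:40, 14:10–14:40, 14:50–17:50.
Isla ∩ Hassan: 10:00–12:20, 14:30–14:40, 15:00–17:20.
Isla ∩ Hassan ∩ Wei: 10:20–10:40, 11:00–12:20, 14:30–14:40, 15:00–17:20.
Isla ∩ Hassan ∩ Wei ∩ Aarav: 10:20–10:40, 11:00–11:20, 11:50–12:20, 15:00–16:00.
Isla ∩ Hassan ∩ Wei ∩ Aarav ∩ Zara: 10:20–10:40, 11:00–11:10, 15:00–16:00.
Common window lengths: 20, 10, 60 min; longest is 60.

60 minutes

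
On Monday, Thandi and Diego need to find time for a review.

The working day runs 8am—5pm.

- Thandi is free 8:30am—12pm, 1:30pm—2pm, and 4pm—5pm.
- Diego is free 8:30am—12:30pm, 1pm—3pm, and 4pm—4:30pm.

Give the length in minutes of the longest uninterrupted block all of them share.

Thandi ∩ Diego: 08:30–12:00, 13:30–14:00, 16:00–16:30.
Common window lengths: 210, 30, 30 min; longest is 210.

210 minutes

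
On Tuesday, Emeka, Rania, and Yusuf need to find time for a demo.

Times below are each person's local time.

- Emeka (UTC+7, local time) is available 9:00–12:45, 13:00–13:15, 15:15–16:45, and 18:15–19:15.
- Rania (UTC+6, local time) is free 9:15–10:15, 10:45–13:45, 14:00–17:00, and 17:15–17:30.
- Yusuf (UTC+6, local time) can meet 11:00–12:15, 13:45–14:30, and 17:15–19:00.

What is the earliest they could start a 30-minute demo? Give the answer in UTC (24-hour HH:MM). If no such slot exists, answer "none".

Emeka → UTC: 02:00–05:45, 06:00–06:15, 08:15–09:45, 11:15–12:15.
Rania → UTC: 03:15–04:15, 04:45–07:45, 08:00–11:00, 11:15–11:30.
Yusuf → UTC: 05:00–06:15, 07:45–08:30, 11:15–13:00.
Emeka ∩ Rania: 03:15–04:15, 04:45–05:45, 06:00–06:15, 08:15–09:45, 11:15–11:30.
Emeka ∩ Rania ∩ Yusuf: 05:00–05:45, 06:00–06:15, 08:15–08:30, 11:15–11:30.
Windows ≥ 30 min: 05:00–05:45.
Earliest such window starts at 05:00.

05:00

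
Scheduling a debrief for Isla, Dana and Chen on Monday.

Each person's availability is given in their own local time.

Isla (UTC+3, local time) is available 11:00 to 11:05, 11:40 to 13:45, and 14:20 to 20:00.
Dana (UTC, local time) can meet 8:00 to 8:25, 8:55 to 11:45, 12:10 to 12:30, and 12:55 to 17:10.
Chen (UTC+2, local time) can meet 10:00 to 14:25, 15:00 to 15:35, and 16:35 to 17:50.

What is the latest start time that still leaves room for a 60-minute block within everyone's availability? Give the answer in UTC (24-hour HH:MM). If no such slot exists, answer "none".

14:50

Isla → UTC: 08:00–08:05, 08:40–10:45, 11:20–17:00.
Dana → UTC: 08:00–08:25, 08:55–11:45, 12:10–12:30, 12:55–17:10.
Chen → UTC: 08:00–12:25, 13:00–13:35, 14:35–15:50.
Isla ∩ Dana: 08:00–08:05, 08:55–10:45, 11:20–11:45, 12:10–12:30, 12:55–17:00.
Isla ∩ Dana ∩ Chen: 08:00–08:05, 08:55–10:45, 11:20–11:45, 12:10–12:25, 13:00–13:35, 14:35–15:50.
Windows ≥ 60 min: 08:55–10:45, 14:35–15:50.
Latest start in the last window 14:35–15:50 is 15:50 − 60 min = 14:50.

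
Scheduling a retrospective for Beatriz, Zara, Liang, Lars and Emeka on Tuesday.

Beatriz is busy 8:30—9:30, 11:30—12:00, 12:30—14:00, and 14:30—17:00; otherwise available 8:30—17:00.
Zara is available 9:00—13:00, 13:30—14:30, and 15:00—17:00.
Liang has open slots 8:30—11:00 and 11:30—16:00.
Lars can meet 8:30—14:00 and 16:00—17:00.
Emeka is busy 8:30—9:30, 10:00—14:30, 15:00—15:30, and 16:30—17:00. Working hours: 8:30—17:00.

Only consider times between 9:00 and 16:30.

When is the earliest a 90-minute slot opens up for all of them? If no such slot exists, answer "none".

Beatriz free within 08:30–17:00: 09:30–11:30, 12:00–12:30, 14:00–14:30.
Emeka free within 08:30–17:00: 09:30–10:00, 14:30–15:00, 15:30–16:30.
Beatriz ∩ Zara: 09:30–11:30, 12:00–12:30, 14:00–14:30.
Beatriz ∩ Zara ∩ Liang: 09:30–11:00, 12:00–12:30, 14:00–14:30.
Beatriz ∩ Zara ∩ Liang ∩ Lars: 09:30–11:00, 12:00–12:30.
Beatriz ∩ Zara ∩ Liang ∩ Lars ∩ Emeka: 09:30–10:00.
Restricted to 09:00–16:30: 09:30–10:00.
Windows ≥ 90 min: (none).

none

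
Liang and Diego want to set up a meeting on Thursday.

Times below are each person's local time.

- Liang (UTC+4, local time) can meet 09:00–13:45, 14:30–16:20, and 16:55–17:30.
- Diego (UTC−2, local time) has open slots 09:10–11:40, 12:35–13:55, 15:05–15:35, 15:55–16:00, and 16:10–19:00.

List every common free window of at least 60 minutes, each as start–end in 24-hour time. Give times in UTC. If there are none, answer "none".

11:10–12:20

Liang → UTC: 05:00–09:45, 10:30–12:20, 12:55–13:30.
Diego → UTC: 11:10–13:40, 14:35–15:55, 17:05–17:35, 17:55–18:00, 18:10–21:00.
Liang ∩ Diego: 11:10–12:20, 12:55–13:30.
Windows ≥ 60 min: 11:10–12:20.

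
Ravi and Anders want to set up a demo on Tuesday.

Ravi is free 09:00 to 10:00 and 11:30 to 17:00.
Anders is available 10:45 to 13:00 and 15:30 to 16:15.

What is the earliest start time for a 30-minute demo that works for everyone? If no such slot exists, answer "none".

Ravi ∩ Anders: 11:30–13:00, 15:30–16:15.
Windows ≥ 30 min: 11:30–13:00, 15:30–16:15.
Earliest such window starts at 11:30.

11:30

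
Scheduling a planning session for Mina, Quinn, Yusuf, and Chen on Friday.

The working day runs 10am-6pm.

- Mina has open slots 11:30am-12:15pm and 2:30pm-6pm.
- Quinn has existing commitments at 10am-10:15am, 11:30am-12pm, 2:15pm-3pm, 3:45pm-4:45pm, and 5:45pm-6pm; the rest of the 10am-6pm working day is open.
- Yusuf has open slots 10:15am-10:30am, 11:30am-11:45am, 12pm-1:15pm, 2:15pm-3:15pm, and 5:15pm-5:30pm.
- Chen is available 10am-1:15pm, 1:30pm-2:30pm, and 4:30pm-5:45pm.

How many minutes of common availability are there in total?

Quinn free within 10:00–18:00: 10:15–11:30, 12:00–14:15, 15:00–15:45, 16:45–17:45.
Mina ∩ Quinn: 12:00–12:15, 15:00–15:45, 16:45–17:45.
Mina ∩ Quinn ∩ Yusuf: 12:00–12:15, 15:00–15:15, 17:15–17:30.
Mina ∩ Quinn ∩ Yusuf ∩ Chen: 12:00–12:15, 17:15–17:30.
Total common minutes: 15 + 15 = 30.

30 minutes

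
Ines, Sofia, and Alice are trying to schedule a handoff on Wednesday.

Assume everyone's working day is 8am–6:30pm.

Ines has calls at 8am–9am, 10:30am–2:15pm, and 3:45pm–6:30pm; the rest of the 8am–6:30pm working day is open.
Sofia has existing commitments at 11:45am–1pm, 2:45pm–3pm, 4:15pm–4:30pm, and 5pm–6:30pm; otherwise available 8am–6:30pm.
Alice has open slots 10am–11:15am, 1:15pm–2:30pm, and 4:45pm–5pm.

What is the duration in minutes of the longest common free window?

Ines free within 08:00–18:30: 09:00–10:30, 14:15–15:45.
Sofia free within 08:00–18:30: 08:00–11:45, 13:00–14:45, 15:00–16:15, 16:30–17:00.
Ines ∩ Sofia: 09:00–10:30, 14:15–14:45, 15:00–15:45.
Ines ∩ Sofia ∩ Alice: 10:00–10:30, 14:15–14:30.
Common window lengths: 30, 15 min; longest is 30.

30 minutes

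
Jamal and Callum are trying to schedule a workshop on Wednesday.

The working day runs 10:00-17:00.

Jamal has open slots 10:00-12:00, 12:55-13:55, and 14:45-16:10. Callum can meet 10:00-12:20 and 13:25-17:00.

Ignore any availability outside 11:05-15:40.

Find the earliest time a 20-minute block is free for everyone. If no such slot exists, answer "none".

Jamal ∩ Callum: 10:00–12:00, 13:25–13:55, 14:45–16:10.
Restricted to 11:05–15:40: 11:05–12:00, 13:25–13:55, 14:45–15:40.
Windows ≥ 20 min: 11:05–12:00, 13:25–13:55, 14:45–15:40.
Earliest such window starts at 11:05.

11:05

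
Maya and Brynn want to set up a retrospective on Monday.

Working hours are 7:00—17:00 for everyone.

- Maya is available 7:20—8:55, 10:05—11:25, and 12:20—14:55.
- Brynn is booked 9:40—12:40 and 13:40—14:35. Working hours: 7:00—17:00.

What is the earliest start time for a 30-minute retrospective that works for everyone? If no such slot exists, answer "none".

07:20

Brynn free within 07:00–17:00: 07:00–09:40, 12:40–13:40, 14:35–17:00.
Maya ∩ Brynn: 07:20–08:55, 12:40–13:40, 14:35–14:55.
Windows ≥ 30 min: 07:20–08:55, 12:40–13:40.
Earliest such window starts at 07:20.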